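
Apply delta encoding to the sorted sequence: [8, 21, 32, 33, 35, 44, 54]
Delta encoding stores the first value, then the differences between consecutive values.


First value: 8
Deltas:
  21 - 8 = 13
  32 - 21 = 11
  33 - 32 = 1
  35 - 33 = 2
  44 - 35 = 9
  54 - 44 = 10


Delta encoded: [8, 13, 11, 1, 2, 9, 10]


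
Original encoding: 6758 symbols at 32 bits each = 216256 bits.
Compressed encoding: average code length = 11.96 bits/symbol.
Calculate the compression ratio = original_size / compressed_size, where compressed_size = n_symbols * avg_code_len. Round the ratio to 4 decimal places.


original_size = n_symbols * orig_bits = 6758 * 32 = 216256 bits
compressed_size = n_symbols * avg_code_len = 6758 * 11.96 = 80825.68 bits
ratio = original_size / compressed_size = 216256 / 80825.68 = 2.6756

Compression ratio = 2.6756


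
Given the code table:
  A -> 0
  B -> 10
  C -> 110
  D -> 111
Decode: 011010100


Decoding:
0 -> A
110 -> C
10 -> B
10 -> B
0 -> A


Result: ACBBA


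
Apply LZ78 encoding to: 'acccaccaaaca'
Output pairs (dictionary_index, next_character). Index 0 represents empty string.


LZ78 encoding steps:
Dictionary: {0: ''}
Step 1: w='' (idx 0), next='a' -> output (0, 'a'), add 'a' as idx 1
Step 2: w='' (idx 0), next='c' -> output (0, 'c'), add 'c' as idx 2
Step 3: w='c' (idx 2), next='c' -> output (2, 'c'), add 'cc' as idx 3
Step 4: w='a' (idx 1), next='c' -> output (1, 'c'), add 'ac' as idx 4
Step 5: w='c' (idx 2), next='a' -> output (2, 'a'), add 'ca' as idx 5
Step 6: w='a' (idx 1), next='a' -> output (1, 'a'), add 'aa' as idx 6
Step 7: w='ca' (idx 5), end of input -> output (5, '')


Encoded: [(0, 'a'), (0, 'c'), (2, 'c'), (1, 'c'), (2, 'a'), (1, 'a'), (5, '')]


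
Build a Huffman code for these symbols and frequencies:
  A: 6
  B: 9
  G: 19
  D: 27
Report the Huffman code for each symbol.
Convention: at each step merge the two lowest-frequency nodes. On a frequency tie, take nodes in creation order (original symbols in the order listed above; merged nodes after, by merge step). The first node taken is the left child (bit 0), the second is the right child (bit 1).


Huffman tree construction:
Step 1: Merge A(6) + B(9) = 15
Step 2: Merge (A+B)(15) + G(19) = 34
Step 3: Merge D(27) + ((A+B)+G)(34) = 61
Read each symbol's code off the tree from the root (left child = 0, right child = 1).

Codes:
  A: 100 (length 3)
  B: 101 (length 3)
  G: 11 (length 2)
  D: 0 (length 1)
Average code length: 110/61 = 1.8033 bits/symbol


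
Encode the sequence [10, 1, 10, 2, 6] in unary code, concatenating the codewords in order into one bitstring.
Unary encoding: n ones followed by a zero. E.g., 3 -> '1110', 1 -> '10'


Encode each number as n ones followed by a terminating 0:
  10 -> 11111111110 (11 bits)
  1 -> 10 (2 bits)
  10 -> 11111111110 (11 bits)
  2 -> 110 (3 bits)
  6 -> 1111110 (7 bits)
Total length = 11 + 2 + 11 + 3 + 7 = 34 bits.

Unary([10, 1, 10, 2, 6]) = 1111111111010111111111101101111110 (34 bits)


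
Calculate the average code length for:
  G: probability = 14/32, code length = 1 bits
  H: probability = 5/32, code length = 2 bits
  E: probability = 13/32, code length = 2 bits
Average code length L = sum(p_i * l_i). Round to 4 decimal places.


Weighted contributions p_i * l_i:
  G: (14/32) * 1 = 14/32
  H: (5/32) * 2 = 10/32
  E: (13/32) * 2 = 26/32
Sum = (14 + 10 + 26)/32 = 50/32

L = 50/32 = 1.5625 bits/symbol


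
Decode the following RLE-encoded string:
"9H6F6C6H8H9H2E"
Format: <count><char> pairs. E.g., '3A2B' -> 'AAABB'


Expanding each <count><char> pair:
  9H -> 'HHHHHHHHH'
  6F -> 'FFFFFF'
  6C -> 'CCCCCC'
  6H -> 'HHHHHH'
  8H -> 'HHHHHHHH'
  9H -> 'HHHHHHHHH'
  2E -> 'EE'

Decoded = HHHHHHHHHFFFFFFCCCCCCHHHHHHHHHHHHHHHHHHHHHHHEE


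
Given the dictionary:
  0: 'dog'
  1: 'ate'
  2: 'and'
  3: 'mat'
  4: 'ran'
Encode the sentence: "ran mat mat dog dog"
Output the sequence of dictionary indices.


Look up each word in the dictionary:
  'ran' -> 4
  'mat' -> 3
  'mat' -> 3
  'dog' -> 0
  'dog' -> 0

Encoded: [4, 3, 3, 0, 0]


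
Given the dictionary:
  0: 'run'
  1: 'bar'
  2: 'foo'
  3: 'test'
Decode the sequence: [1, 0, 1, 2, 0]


Look up each index in the dictionary:
  1 -> 'bar'
  0 -> 'run'
  1 -> 'bar'
  2 -> 'foo'
  0 -> 'run'

Decoded: "bar run bar foo run"


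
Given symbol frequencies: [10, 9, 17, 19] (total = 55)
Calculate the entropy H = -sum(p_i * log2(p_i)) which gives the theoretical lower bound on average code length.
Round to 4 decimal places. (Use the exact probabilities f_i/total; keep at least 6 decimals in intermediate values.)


Per-symbol terms -p_i * log2(p_i) with p_i = f_i/55:
  p = 10/55 = 0.181818: log2(p) = -2.459432, -p*log2(p) = 0.447169
  p = 9/55 = 0.163636: log2(p) = -2.611435, -p*log2(p) = 0.427326
  p = 17/55 = 0.309091: log2(p) = -1.693897, -p*log2(p) = 0.523568
  p = 19/55 = 0.345455: log2(p) = -1.533432, -p*log2(p) = 0.529731
H = 0.447169 + 0.427326 + 0.523568 + 0.529731 = 1.927794

H = 1.9278 bits/symbol


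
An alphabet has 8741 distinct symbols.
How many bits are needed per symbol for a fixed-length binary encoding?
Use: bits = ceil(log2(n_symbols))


log2(8741) = 13.0936
Bracket: 2^13 = 8192 < 8741 <= 2^14 = 16384
So ceil(log2(8741)) = 14

bits = ceil(log2(8741)) = ceil(13.0936) = 14 bits


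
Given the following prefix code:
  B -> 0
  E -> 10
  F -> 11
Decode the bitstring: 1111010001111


Decoding step by step:
Bits 11 -> F
Bits 11 -> F
Bits 0 -> B
Bits 10 -> E
Bits 0 -> B
Bits 0 -> B
Bits 11 -> F
Bits 11 -> F


Decoded message: FFBEBBFF


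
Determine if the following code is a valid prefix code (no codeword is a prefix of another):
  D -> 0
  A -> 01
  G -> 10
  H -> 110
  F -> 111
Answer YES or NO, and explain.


Checking each pair (does one codeword prefix another?):
  D='0' vs A='01': prefix -- VIOLATION

NO -- this is NOT a valid prefix code. D (0) is a prefix of A (01).


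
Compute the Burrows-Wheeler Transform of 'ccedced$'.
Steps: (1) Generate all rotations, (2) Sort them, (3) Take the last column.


Rotations (sorted):
  0: $ccedced -> last char: d
  1: ccedced$ -> last char: $
  2: ced$cced -> last char: d
  3: cedced$c -> last char: c
  4: d$ccedce -> last char: e
  5: dced$cce -> last char: e
  6: ed$ccedc -> last char: c
  7: edced$cc -> last char: c


BWT = d$dceecc


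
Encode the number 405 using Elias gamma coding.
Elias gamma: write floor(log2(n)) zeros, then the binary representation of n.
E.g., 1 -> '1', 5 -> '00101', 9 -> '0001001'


num_bits = floor(log2(405)) + 1 = 9
leading_zeros = num_bits - 1 = 8
binary(405) = 110010101

Elias gamma(405) = '00000000' + '110010101' = 00000000110010101 (17 bits)


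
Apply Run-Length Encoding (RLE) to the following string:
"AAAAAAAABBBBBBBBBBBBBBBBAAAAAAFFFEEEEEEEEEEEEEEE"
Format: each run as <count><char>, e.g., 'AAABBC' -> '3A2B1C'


Scanning runs left to right:
  i=0: run of 'A' x 8 -> '8A'
  i=8: run of 'B' x 16 -> '16B'
  i=24: run of 'A' x 6 -> '6A'
  i=30: run of 'F' x 3 -> '3F'
  i=33: run of 'E' x 15 -> '15E'

RLE = 8A16B6A3F15E


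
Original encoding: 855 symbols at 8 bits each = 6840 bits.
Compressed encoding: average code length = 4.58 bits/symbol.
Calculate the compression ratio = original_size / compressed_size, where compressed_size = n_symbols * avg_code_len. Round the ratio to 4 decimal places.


original_size = n_symbols * orig_bits = 855 * 8 = 6840 bits
compressed_size = n_symbols * avg_code_len = 855 * 4.58 = 3915.9 bits
ratio = original_size / compressed_size = 6840 / 3915.9 = 1.7467

Compression ratio = 1.7467


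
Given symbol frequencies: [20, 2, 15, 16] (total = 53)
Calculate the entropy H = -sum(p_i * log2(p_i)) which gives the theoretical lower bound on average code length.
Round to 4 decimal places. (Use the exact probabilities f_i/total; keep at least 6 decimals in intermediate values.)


Per-symbol terms -p_i * log2(p_i) with p_i = f_i/53:
  p = 20/53 = 0.377358: log2(p) = -1.405992, -p*log2(p) = 0.530563
  p = 2/53 = 0.037736: log2(p) = -4.727920, -p*log2(p) = 0.178412
  p = 15/53 = 0.283019: log2(p) = -1.821030, -p*log2(p) = 0.515386
  p = 16/53 = 0.301887: log2(p) = -1.727920, -p*log2(p) = 0.521636
H = 0.530563 + 0.178412 + 0.515386 + 0.521636 = 1.745997

H = 1.746 bits/symbol


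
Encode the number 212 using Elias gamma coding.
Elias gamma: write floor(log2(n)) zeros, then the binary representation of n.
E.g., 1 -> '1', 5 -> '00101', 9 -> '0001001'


num_bits = floor(log2(212)) + 1 = 8
leading_zeros = num_bits - 1 = 7
binary(212) = 11010100

Elias gamma(212) = '0000000' + '11010100' = 000000011010100 (15 bits)


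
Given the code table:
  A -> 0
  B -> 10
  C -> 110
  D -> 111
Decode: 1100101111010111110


Decoding:
110 -> C
0 -> A
10 -> B
111 -> D
10 -> B
10 -> B
111 -> D
110 -> C


Result: CABDBBDC


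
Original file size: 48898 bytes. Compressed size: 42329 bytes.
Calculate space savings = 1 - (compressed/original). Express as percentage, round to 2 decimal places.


ratio = compressed/original = 42329/48898 = 0.865659
savings = 1 - ratio = 1 - 0.865659 = 0.134341
as a percentage: 0.134341 * 100 = 13.43%

Space savings = 1 - 42329/48898 = 13.43%


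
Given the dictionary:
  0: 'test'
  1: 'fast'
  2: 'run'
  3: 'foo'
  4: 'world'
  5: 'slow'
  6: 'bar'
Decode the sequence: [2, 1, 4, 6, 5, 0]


Look up each index in the dictionary:
  2 -> 'run'
  1 -> 'fast'
  4 -> 'world'
  6 -> 'bar'
  5 -> 'slow'
  0 -> 'test'

Decoded: "run fast world bar slow test"


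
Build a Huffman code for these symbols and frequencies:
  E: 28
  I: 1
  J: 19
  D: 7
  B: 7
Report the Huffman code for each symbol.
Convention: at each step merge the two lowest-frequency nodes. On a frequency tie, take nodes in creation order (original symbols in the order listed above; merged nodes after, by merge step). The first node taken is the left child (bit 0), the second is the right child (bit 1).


Huffman tree construction:
Step 1: Merge I(1) + D(7) = 8
Step 2: Merge B(7) + (I+D)(8) = 15
Step 3: Merge (B+(I+D))(15) + J(19) = 34
Step 4: Merge E(28) + ((B+(I+D))+J)(34) = 62
Read each symbol's code off the tree from the root (left child = 0, right child = 1).

Codes:
  E: 0 (length 1)
  I: 1010 (length 4)
  J: 11 (length 2)
  D: 1011 (length 4)
  B: 100 (length 3)
Average code length: 119/62 = 1.9194 bits/symbol


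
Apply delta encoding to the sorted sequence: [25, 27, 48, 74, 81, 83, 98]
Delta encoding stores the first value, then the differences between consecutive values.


First value: 25
Deltas:
  27 - 25 = 2
  48 - 27 = 21
  74 - 48 = 26
  81 - 74 = 7
  83 - 81 = 2
  98 - 83 = 15


Delta encoded: [25, 2, 21, 26, 7, 2, 15]


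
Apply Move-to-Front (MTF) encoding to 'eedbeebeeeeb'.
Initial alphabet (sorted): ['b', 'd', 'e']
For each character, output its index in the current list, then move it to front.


MTF encoding:
'e': index 2 in ['b', 'd', 'e'] -> ['e', 'b', 'd']
'e': index 0 in ['e', 'b', 'd'] -> ['e', 'b', 'd']
'd': index 2 in ['e', 'b', 'd'] -> ['d', 'e', 'b']
'b': index 2 in ['d', 'e', 'b'] -> ['b', 'd', 'e']
'e': index 2 in ['b', 'd', 'e'] -> ['e', 'b', 'd']
'e': index 0 in ['e', 'b', 'd'] -> ['e', 'b', 'd']
'b': index 1 in ['e', 'b', 'd'] -> ['b', 'e', 'd']
'e': index 1 in ['b', 'e', 'd'] -> ['e', 'b', 'd']
'e': index 0 in ['e', 'b', 'd'] -> ['e', 'b', 'd']
'e': index 0 in ['e', 'b', 'd'] -> ['e', 'b', 'd']
'e': index 0 in ['e', 'b', 'd'] -> ['e', 'b', 'd']
'b': index 1 in ['e', 'b', 'd'] -> ['b', 'e', 'd']


Output: [2, 0, 2, 2, 2, 0, 1, 1, 0, 0, 0, 1]


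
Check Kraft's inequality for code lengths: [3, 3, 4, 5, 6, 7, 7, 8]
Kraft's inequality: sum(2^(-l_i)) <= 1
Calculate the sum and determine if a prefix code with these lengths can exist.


Sum = 2^(-3) + 2^(-3) + 2^(-4) + 2^(-5) + 2^(-6) + 2^(-7) + 2^(-7) + 2^(-8)
    = 0.125 + 0.125 + 0.0625 + 0.03125 + 0.015625 + 0.0078125 + 0.0078125 + 0.00390625
    = 97/256 = 0.37890625
Since 0.37890625 <= 1, Kraft's inequality IS satisfied.
A prefix code with these lengths CAN exist.

Kraft sum = 0.37890625. Satisfied.


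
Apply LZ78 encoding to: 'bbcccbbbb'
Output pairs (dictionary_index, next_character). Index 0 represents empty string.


LZ78 encoding steps:
Dictionary: {0: ''}
Step 1: w='' (idx 0), next='b' -> output (0, 'b'), add 'b' as idx 1
Step 2: w='b' (idx 1), next='c' -> output (1, 'c'), add 'bc' as idx 2
Step 3: w='' (idx 0), next='c' -> output (0, 'c'), add 'c' as idx 3
Step 4: w='c' (idx 3), next='b' -> output (3, 'b'), add 'cb' as idx 4
Step 5: w='b' (idx 1), next='b' -> output (1, 'b'), add 'bb' as idx 5
Step 6: w='b' (idx 1), end of input -> output (1, '')


Encoded: [(0, 'b'), (1, 'c'), (0, 'c'), (3, 'b'), (1, 'b'), (1, '')]


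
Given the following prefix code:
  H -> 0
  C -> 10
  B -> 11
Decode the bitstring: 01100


Decoding step by step:
Bits 0 -> H
Bits 11 -> B
Bits 0 -> H
Bits 0 -> H


Decoded message: HBHH


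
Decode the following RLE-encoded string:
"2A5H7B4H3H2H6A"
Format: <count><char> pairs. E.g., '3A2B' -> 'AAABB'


Expanding each <count><char> pair:
  2A -> 'AA'
  5H -> 'HHHHH'
  7B -> 'BBBBBBB'
  4H -> 'HHHH'
  3H -> 'HHH'
  2H -> 'HH'
  6A -> 'AAAAAA'

Decoded = AAHHHHHBBBBBBBHHHHHHHHHAAAAAA


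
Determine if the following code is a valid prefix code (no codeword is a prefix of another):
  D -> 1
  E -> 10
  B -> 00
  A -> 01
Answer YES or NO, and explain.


Checking each pair (does one codeword prefix another?):
  D='1' vs E='10': prefix -- VIOLATION

NO -- this is NOT a valid prefix code. D (1) is a prefix of E (10).


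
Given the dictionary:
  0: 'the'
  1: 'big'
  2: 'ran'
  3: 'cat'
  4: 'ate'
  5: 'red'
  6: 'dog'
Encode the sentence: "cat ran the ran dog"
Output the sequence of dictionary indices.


Look up each word in the dictionary:
  'cat' -> 3
  'ran' -> 2
  'the' -> 0
  'ran' -> 2
  'dog' -> 6

Encoded: [3, 2, 0, 2, 6]


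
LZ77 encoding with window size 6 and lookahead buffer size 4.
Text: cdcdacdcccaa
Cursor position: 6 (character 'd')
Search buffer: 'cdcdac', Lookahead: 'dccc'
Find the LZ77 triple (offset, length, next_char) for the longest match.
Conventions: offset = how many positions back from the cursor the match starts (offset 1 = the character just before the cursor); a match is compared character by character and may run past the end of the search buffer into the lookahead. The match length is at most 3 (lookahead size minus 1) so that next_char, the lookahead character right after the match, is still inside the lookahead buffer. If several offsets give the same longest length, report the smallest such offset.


Try each offset into the search buffer:
  offset=1 (pos 5, char 'c'): match length 0
  offset=2 (pos 4, char 'a'): match length 0
  offset=3 (pos 3, char 'd'): match length 1
  offset=4 (pos 2, char 'c'): match length 0
  offset=5 (pos 1, char 'd'): match length 2
  offset=6 (pos 0, char 'c'): match length 0
Longest match has length 2 at offset 5.
next_char = character at position 6 + 2 = 8 -> 'c'

Best match: offset=5, length=2 (matching 'dc' starting at position 1)
LZ77 triple: (5, 2, 'c')


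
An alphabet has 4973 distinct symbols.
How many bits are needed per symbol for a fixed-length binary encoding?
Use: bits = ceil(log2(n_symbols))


log2(4973) = 12.2799
Bracket: 2^12 = 4096 < 4973 <= 2^13 = 8192
So ceil(log2(4973)) = 13

bits = ceil(log2(4973)) = ceil(12.2799) = 13 bits


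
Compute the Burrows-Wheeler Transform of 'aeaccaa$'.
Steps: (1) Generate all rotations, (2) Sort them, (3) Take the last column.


Rotations (sorted):
  0: $aeaccaa -> last char: a
  1: a$aeacca -> last char: a
  2: aa$aeacc -> last char: c
  3: accaa$ae -> last char: e
  4: aeaccaa$ -> last char: $
  5: caa$aeac -> last char: c
  6: ccaa$aea -> last char: a
  7: eaccaa$a -> last char: a


BWT = aace$caa


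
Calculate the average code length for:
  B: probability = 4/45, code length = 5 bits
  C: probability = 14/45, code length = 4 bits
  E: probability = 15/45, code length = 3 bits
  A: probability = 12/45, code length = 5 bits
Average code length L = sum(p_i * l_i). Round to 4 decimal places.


Weighted contributions p_i * l_i:
  B: (4/45) * 5 = 20/45
  C: (14/45) * 4 = 56/45
  E: (15/45) * 3 = 45/45
  A: (12/45) * 5 = 60/45
Sum = (20 + 56 + 45 + 60)/45 = 181/45

L = 181/45 = 4.0222 bits/symbol


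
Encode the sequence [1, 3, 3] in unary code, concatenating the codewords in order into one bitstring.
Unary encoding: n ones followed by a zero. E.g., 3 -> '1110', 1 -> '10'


Encode each number as n ones followed by a terminating 0:
  1 -> 10 (2 bits)
  3 -> 1110 (4 bits)
  3 -> 1110 (4 bits)
Total length = 2 + 4 + 4 = 10 bits.

Unary([1, 3, 3]) = 1011101110 (10 bits)


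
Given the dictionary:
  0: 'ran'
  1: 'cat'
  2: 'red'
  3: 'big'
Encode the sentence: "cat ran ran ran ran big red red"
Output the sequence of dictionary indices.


Look up each word in the dictionary:
  'cat' -> 1
  'ran' -> 0
  'ran' -> 0
  'ran' -> 0
  'ran' -> 0
  'big' -> 3
  'red' -> 2
  'red' -> 2

Encoded: [1, 0, 0, 0, 0, 3, 2, 2]


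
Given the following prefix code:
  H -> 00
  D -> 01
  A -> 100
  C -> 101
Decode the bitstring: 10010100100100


Decoding step by step:
Bits 100 -> A
Bits 101 -> C
Bits 00 -> H
Bits 100 -> A
Bits 100 -> A


Decoded message: ACHAA


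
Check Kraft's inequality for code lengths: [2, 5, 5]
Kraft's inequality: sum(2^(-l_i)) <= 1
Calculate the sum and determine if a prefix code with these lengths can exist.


Sum = 2^(-2) + 2^(-5) + 2^(-5)
    = 0.25 + 0.03125 + 0.03125
    = 10/32 = 0.3125
Since 0.3125 <= 1, Kraft's inequality IS satisfied.
A prefix code with these lengths CAN exist.

Kraft sum = 0.3125. Satisfied.


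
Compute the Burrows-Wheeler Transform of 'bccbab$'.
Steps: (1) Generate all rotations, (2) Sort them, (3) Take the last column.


Rotations (sorted):
  0: $bccbab -> last char: b
  1: ab$bccb -> last char: b
  2: b$bccba -> last char: a
  3: bab$bcc -> last char: c
  4: bccbab$ -> last char: $
  5: cbab$bc -> last char: c
  6: ccbab$b -> last char: b


BWT = bbac$cb


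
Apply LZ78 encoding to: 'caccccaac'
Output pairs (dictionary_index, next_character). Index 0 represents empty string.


LZ78 encoding steps:
Dictionary: {0: ''}
Step 1: w='' (idx 0), next='c' -> output (0, 'c'), add 'c' as idx 1
Step 2: w='' (idx 0), next='a' -> output (0, 'a'), add 'a' as idx 2
Step 3: w='c' (idx 1), next='c' -> output (1, 'c'), add 'cc' as idx 3
Step 4: w='cc' (idx 3), next='a' -> output (3, 'a'), add 'cca' as idx 4
Step 5: w='a' (idx 2), next='c' -> output (2, 'c'), add 'ac' as idx 5


Encoded: [(0, 'c'), (0, 'a'), (1, 'c'), (3, 'a'), (2, 'c')]


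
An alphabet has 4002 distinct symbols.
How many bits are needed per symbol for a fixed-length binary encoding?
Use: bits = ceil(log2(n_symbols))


log2(4002) = 11.9665
Bracket: 2^11 = 2048 < 4002 <= 2^12 = 4096
So ceil(log2(4002)) = 12

bits = ceil(log2(4002)) = ceil(11.9665) = 12 bits


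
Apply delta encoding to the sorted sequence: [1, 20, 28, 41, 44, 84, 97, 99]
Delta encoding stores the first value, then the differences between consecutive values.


First value: 1
Deltas:
  20 - 1 = 19
  28 - 20 = 8
  41 - 28 = 13
  44 - 41 = 3
  84 - 44 = 40
  97 - 84 = 13
  99 - 97 = 2


Delta encoded: [1, 19, 8, 13, 3, 40, 13, 2]


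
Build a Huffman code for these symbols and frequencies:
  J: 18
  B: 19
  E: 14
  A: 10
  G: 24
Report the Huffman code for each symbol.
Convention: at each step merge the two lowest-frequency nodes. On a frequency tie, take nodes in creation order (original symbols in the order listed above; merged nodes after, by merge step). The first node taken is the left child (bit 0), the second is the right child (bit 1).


Huffman tree construction:
Step 1: Merge A(10) + E(14) = 24
Step 2: Merge J(18) + B(19) = 37
Step 3: Merge G(24) + (A+E)(24) = 48
Step 4: Merge (J+B)(37) + (G+(A+E))(48) = 85
Read each symbol's code off the tree from the root (left child = 0, right child = 1).

Codes:
  J: 00 (length 2)
  B: 01 (length 2)
  E: 111 (length 3)
  A: 110 (length 3)
  G: 10 (length 2)
Average code length: 194/85 = 2.2824 bits/symbol


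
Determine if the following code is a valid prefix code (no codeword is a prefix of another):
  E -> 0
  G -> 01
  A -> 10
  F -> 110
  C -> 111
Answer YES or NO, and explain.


Checking each pair (does one codeword prefix another?):
  E='0' vs G='01': prefix -- VIOLATION

NO -- this is NOT a valid prefix code. E (0) is a prefix of G (01).


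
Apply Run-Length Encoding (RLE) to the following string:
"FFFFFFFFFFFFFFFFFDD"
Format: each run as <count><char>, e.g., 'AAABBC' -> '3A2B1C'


Scanning runs left to right:
  i=0: run of 'F' x 17 -> '17F'
  i=17: run of 'D' x 2 -> '2D'

RLE = 17F2D


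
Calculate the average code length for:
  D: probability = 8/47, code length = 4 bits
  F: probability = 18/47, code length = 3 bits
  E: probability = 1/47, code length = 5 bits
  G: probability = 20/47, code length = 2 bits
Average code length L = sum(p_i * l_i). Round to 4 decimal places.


Weighted contributions p_i * l_i:
  D: (8/47) * 4 = 32/47
  F: (18/47) * 3 = 54/47
  E: (1/47) * 5 = 5/47
  G: (20/47) * 2 = 40/47
Sum = (32 + 54 + 5 + 40)/47 = 131/47

L = 131/47 = 2.7872 bits/symbol


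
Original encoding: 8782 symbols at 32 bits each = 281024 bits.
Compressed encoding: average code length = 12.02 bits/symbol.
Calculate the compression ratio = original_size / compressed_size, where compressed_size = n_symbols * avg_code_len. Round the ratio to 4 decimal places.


original_size = n_symbols * orig_bits = 8782 * 32 = 281024 bits
compressed_size = n_symbols * avg_code_len = 8782 * 12.02 = 105559.64 bits
ratio = original_size / compressed_size = 281024 / 105559.64 = 2.6622

Compression ratio = 2.6622


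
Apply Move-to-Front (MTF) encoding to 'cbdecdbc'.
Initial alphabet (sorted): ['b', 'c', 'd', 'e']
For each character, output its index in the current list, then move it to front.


MTF encoding:
'c': index 1 in ['b', 'c', 'd', 'e'] -> ['c', 'b', 'd', 'e']
'b': index 1 in ['c', 'b', 'd', 'e'] -> ['b', 'c', 'd', 'e']
'd': index 2 in ['b', 'c', 'd', 'e'] -> ['d', 'b', 'c', 'e']
'e': index 3 in ['d', 'b', 'c', 'e'] -> ['e', 'd', 'b', 'c']
'c': index 3 in ['e', 'd', 'b', 'c'] -> ['c', 'e', 'd', 'b']
'd': index 2 in ['c', 'e', 'd', 'b'] -> ['d', 'c', 'e', 'b']
'b': index 3 in ['d', 'c', 'e', 'b'] -> ['b', 'd', 'c', 'e']
'c': index 2 in ['b', 'd', 'c', 'e'] -> ['c', 'b', 'd', 'e']


Output: [1, 1, 2, 3, 3, 2, 3, 2]


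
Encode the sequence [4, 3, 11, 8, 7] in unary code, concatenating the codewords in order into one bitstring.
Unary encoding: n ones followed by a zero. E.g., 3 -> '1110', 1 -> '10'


Encode each number as n ones followed by a terminating 0:
  4 -> 11110 (5 bits)
  3 -> 1110 (4 bits)
  11 -> 111111111110 (12 bits)
  8 -> 111111110 (9 bits)
  7 -> 11111110 (8 bits)
Total length = 5 + 4 + 12 + 9 + 8 = 38 bits.

Unary([4, 3, 11, 8, 7]) = 11110111011111111111011111111011111110 (38 bits)


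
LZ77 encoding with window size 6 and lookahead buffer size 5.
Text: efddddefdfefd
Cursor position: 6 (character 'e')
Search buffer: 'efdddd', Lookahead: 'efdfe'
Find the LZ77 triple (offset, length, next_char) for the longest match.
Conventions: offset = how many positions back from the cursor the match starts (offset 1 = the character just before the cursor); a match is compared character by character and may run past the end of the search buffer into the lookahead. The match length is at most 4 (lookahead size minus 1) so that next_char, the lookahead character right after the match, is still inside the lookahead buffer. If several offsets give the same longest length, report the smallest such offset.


Try each offset into the search buffer:
  offset=1 (pos 5, char 'd'): match length 0
  offset=2 (pos 4, char 'd'): match length 0
  offset=3 (pos 3, char 'd'): match length 0
  offset=4 (pos 2, char 'd'): match length 0
  offset=5 (pos 1, char 'f'): match length 0
  offset=6 (pos 0, char 'e'): match length 3
Longest match has length 3 at offset 6.
next_char = character at position 6 + 3 = 9 -> 'f'

Best match: offset=6, length=3 (matching 'efd' starting at position 0)
LZ77 triple: (6, 3, 'f')


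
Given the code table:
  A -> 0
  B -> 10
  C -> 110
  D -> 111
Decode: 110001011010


Decoding:
110 -> C
0 -> A
0 -> A
10 -> B
110 -> C
10 -> B


Result: CAABCB


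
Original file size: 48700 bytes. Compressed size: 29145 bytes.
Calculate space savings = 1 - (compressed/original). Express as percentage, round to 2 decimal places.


ratio = compressed/original = 29145/48700 = 0.59846
savings = 1 - ratio = 1 - 0.59846 = 0.40154
as a percentage: 0.40154 * 100 = 40.15%

Space savings = 1 - 29145/48700 = 40.15%


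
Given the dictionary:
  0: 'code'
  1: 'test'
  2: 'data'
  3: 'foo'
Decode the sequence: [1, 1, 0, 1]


Look up each index in the dictionary:
  1 -> 'test'
  1 -> 'test'
  0 -> 'code'
  1 -> 'test'

Decoded: "test test code test"


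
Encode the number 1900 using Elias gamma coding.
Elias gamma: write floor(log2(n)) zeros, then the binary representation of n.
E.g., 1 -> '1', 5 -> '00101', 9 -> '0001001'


num_bits = floor(log2(1900)) + 1 = 11
leading_zeros = num_bits - 1 = 10
binary(1900) = 11101101100

Elias gamma(1900) = '0000000000' + '11101101100' = 000000000011101101100 (21 bits)


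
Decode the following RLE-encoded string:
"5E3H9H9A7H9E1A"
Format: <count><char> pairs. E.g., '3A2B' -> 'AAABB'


Expanding each <count><char> pair:
  5E -> 'EEEEE'
  3H -> 'HHH'
  9H -> 'HHHHHHHHH'
  9A -> 'AAAAAAAAA'
  7H -> 'HHHHHHH'
  9E -> 'EEEEEEEEE'
  1A -> 'A'

Decoded = EEEEEHHHHHHHHHHHHAAAAAAAAAHHHHHHHEEEEEEEEEA


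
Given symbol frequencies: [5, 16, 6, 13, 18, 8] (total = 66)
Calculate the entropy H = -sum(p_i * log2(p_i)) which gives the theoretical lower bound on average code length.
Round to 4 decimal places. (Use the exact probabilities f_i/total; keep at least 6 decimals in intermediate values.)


Per-symbol terms -p_i * log2(p_i) with p_i = f_i/66:
  p = 5/66 = 0.075758: log2(p) = -3.722466, -p*log2(p) = 0.282005
  p = 16/66 = 0.242424: log2(p) = -2.044394, -p*log2(p) = 0.495611
  p = 6/66 = 0.090909: log2(p) = -3.459432, -p*log2(p) = 0.314494
  p = 13/66 = 0.196970: log2(p) = -2.343954, -p*log2(p) = 0.461688
  p = 18/66 = 0.272727: log2(p) = -1.874469, -p*log2(p) = 0.511219
  p = 8/66 = 0.121212: log2(p) = -3.044394, -p*log2(p) = 0.369017
H = 0.282005 + 0.495611 + 0.314494 + 0.461688 + 0.511219 + 0.369017 = 2.434034

H = 2.434 bits/symbol


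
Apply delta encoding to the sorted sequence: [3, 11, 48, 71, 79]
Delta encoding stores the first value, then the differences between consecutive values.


First value: 3
Deltas:
  11 - 3 = 8
  48 - 11 = 37
  71 - 48 = 23
  79 - 71 = 8


Delta encoded: [3, 8, 37, 23, 8]


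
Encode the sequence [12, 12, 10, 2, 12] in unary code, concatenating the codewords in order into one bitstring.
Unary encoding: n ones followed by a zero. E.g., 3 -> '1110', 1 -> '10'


Encode each number as n ones followed by a terminating 0:
  12 -> 1111111111110 (13 bits)
  12 -> 1111111111110 (13 bits)
  10 -> 11111111110 (11 bits)
  2 -> 110 (3 bits)
  12 -> 1111111111110 (13 bits)
Total length = 13 + 13 + 11 + 3 + 13 = 53 bits.

Unary([12, 12, 10, 2, 12]) = 11111111111101111111111110111111111101101111111111110 (53 bits)


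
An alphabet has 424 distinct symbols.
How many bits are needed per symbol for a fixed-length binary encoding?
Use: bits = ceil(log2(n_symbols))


log2(424) = 8.7279
Bracket: 2^8 = 256 < 424 <= 2^9 = 512
So ceil(log2(424)) = 9

bits = ceil(log2(424)) = ceil(8.7279) = 9 bits


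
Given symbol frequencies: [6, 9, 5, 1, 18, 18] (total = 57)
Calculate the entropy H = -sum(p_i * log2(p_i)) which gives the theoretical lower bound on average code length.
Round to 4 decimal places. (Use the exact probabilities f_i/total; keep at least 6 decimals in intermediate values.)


Per-symbol terms -p_i * log2(p_i) with p_i = f_i/57:
  p = 6/57 = 0.105263: log2(p) = -3.247928, -p*log2(p) = 0.341887
  p = 9/57 = 0.157895: log2(p) = -2.662965, -p*log2(p) = 0.420468
  p = 5/57 = 0.087719: log2(p) = -3.510962, -p*log2(p) = 0.307979
  p = 1/57 = 0.017544: log2(p) = -5.832890, -p*log2(p) = 0.102331
  p = 18/57 = 0.315789: log2(p) = -1.662965, -p*log2(p) = 0.525147
  p = 18/57 = 0.315789: log2(p) = -1.662965, -p*log2(p) = 0.525147
H = 0.341887 + 0.420468 + 0.307979 + 0.102331 + 0.525147 + 0.525147 = 2.222959

H = 2.223 bits/symbol


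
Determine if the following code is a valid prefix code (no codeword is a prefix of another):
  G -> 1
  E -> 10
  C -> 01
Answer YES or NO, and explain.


Checking each pair (does one codeword prefix another?):
  G='1' vs E='10': prefix -- VIOLATION

NO -- this is NOT a valid prefix code. G (1) is a prefix of E (10).


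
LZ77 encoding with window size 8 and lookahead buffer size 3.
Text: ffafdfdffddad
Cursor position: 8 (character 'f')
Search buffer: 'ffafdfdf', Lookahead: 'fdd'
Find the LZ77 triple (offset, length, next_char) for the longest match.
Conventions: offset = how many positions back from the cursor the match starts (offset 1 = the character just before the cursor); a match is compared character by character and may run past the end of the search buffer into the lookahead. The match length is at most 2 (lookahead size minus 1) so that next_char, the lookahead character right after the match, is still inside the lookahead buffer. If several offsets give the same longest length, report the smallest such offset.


Try each offset into the search buffer:
  offset=1 (pos 7, char 'f'): match length 1
  offset=2 (pos 6, char 'd'): match length 0
  offset=3 (pos 5, char 'f'): match length 2
  offset=4 (pos 4, char 'd'): match length 0
  offset=5 (pos 3, char 'f'): match length 2
  offset=6 (pos 2, char 'a'): match length 0
  offset=7 (pos 1, char 'f'): match length 1
  offset=8 (pos 0, char 'f'): match length 1
Longest match has length 2, found at offsets 3, 5; take the smallest, offset 3.
next_char = character at position 8 + 2 = 10 -> 'd'

Best match: offset=3, length=2 (matching 'fd' starting at position 5)
LZ77 triple: (3, 2, 'd')


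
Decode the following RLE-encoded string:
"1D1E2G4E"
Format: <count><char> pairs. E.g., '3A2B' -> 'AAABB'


Expanding each <count><char> pair:
  1D -> 'D'
  1E -> 'E'
  2G -> 'GG'
  4E -> 'EEEE'

Decoded = DEGGEEEE


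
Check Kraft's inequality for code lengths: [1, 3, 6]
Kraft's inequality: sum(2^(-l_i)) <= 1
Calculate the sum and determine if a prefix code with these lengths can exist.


Sum = 2^(-1) + 2^(-3) + 2^(-6)
    = 0.5 + 0.125 + 0.015625
    = 41/64 = 0.640625
Since 0.640625 <= 1, Kraft's inequality IS satisfied.
A prefix code with these lengths CAN exist.

Kraft sum = 0.640625. Satisfied.


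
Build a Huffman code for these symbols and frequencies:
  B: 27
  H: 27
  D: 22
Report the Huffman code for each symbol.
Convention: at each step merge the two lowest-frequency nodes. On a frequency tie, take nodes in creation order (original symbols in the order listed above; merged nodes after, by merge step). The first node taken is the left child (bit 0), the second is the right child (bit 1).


Huffman tree construction:
Step 1: Merge D(22) + B(27) = 49
Step 2: Merge H(27) + (D+B)(49) = 76
Read each symbol's code off the tree from the root (left child = 0, right child = 1).

Codes:
  B: 11 (length 2)
  H: 0 (length 1)
  D: 10 (length 2)
Average code length: 125/76 = 1.6447 bits/symbol


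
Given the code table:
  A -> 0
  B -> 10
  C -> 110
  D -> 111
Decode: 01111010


Decoding:
0 -> A
111 -> D
10 -> B
10 -> B


Result: ADBB


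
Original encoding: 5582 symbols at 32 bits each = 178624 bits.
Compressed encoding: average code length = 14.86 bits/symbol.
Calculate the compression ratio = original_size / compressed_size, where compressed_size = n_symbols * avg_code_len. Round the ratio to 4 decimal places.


original_size = n_symbols * orig_bits = 5582 * 32 = 178624 bits
compressed_size = n_symbols * avg_code_len = 5582 * 14.86 = 82948.52 bits
ratio = original_size / compressed_size = 178624 / 82948.52 = 2.1534

Compression ratio = 2.1534


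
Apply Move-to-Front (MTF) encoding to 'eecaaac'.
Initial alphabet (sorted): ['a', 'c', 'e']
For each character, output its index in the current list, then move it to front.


MTF encoding:
'e': index 2 in ['a', 'c', 'e'] -> ['e', 'a', 'c']
'e': index 0 in ['e', 'a', 'c'] -> ['e', 'a', 'c']
'c': index 2 in ['e', 'a', 'c'] -> ['c', 'e', 'a']
'a': index 2 in ['c', 'e', 'a'] -> ['a', 'c', 'e']
'a': index 0 in ['a', 'c', 'e'] -> ['a', 'c', 'e']
'a': index 0 in ['a', 'c', 'e'] -> ['a', 'c', 'e']
'c': index 1 in ['a', 'c', 'e'] -> ['c', 'a', 'e']


Output: [2, 0, 2, 2, 0, 0, 1]


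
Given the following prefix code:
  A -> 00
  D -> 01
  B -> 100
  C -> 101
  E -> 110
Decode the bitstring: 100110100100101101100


Decoding step by step:
Bits 100 -> B
Bits 110 -> E
Bits 100 -> B
Bits 100 -> B
Bits 101 -> C
Bits 101 -> C
Bits 100 -> B


Decoded message: BEBBCCB


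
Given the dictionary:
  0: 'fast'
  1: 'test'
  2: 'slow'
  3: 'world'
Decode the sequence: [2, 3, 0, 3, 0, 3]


Look up each index in the dictionary:
  2 -> 'slow'
  3 -> 'world'
  0 -> 'fast'
  3 -> 'world'
  0 -> 'fast'
  3 -> 'world'

Decoded: "slow world fast world fast world"


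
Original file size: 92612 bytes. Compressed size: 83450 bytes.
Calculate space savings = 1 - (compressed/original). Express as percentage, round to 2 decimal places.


ratio = compressed/original = 83450/92612 = 0.901071
savings = 1 - ratio = 1 - 0.901071 = 0.098929
as a percentage: 0.098929 * 100 = 9.89%

Space savings = 1 - 83450/92612 = 9.89%


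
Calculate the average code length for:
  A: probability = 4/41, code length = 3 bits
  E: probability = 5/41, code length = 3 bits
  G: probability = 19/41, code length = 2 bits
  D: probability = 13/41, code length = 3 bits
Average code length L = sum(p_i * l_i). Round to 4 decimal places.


Weighted contributions p_i * l_i:
  A: (4/41) * 3 = 12/41
  E: (5/41) * 3 = 15/41
  G: (19/41) * 2 = 38/41
  D: (13/41) * 3 = 39/41
Sum = (12 + 15 + 38 + 39)/41 = 104/41

L = 104/41 = 2.5366 bits/symbol


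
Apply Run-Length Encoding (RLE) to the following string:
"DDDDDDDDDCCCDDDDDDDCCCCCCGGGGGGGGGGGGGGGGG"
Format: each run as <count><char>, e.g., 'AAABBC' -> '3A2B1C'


Scanning runs left to right:
  i=0: run of 'D' x 9 -> '9D'
  i=9: run of 'C' x 3 -> '3C'
  i=12: run of 'D' x 7 -> '7D'
  i=19: run of 'C' x 6 -> '6C'
  i=25: run of 'G' x 17 -> '17G'

RLE = 9D3C7D6C17G


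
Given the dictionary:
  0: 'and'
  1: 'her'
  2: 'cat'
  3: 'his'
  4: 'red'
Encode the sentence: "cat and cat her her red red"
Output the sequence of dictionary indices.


Look up each word in the dictionary:
  'cat' -> 2
  'and' -> 0
  'cat' -> 2
  'her' -> 1
  'her' -> 1
  'red' -> 4
  'red' -> 4

Encoded: [2, 0, 2, 1, 1, 4, 4]


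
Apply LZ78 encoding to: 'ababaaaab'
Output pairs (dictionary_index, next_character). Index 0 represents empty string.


LZ78 encoding steps:
Dictionary: {0: ''}
Step 1: w='' (idx 0), next='a' -> output (0, 'a'), add 'a' as idx 1
Step 2: w='' (idx 0), next='b' -> output (0, 'b'), add 'b' as idx 2
Step 3: w='a' (idx 1), next='b' -> output (1, 'b'), add 'ab' as idx 3
Step 4: w='a' (idx 1), next='a' -> output (1, 'a'), add 'aa' as idx 4
Step 5: w='aa' (idx 4), next='b' -> output (4, 'b'), add 'aab' as idx 5


Encoded: [(0, 'a'), (0, 'b'), (1, 'b'), (1, 'a'), (4, 'b')]


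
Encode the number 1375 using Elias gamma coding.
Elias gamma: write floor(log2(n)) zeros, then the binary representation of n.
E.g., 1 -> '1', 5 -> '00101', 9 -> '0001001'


num_bits = floor(log2(1375)) + 1 = 11
leading_zeros = num_bits - 1 = 10
binary(1375) = 10101011111

Elias gamma(1375) = '0000000000' + '10101011111' = 000000000010101011111 (21 bits)


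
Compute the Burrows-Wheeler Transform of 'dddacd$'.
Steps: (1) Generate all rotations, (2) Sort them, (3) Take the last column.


Rotations (sorted):
  0: $dddacd -> last char: d
  1: acd$ddd -> last char: d
  2: cd$ddda -> last char: a
  3: d$dddac -> last char: c
  4: dacd$dd -> last char: d
  5: ddacd$d -> last char: d
  6: dddacd$ -> last char: $


BWT = ddacdd$


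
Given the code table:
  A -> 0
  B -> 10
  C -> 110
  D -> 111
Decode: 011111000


Decoding:
0 -> A
111 -> D
110 -> C
0 -> A
0 -> A


Result: ADCAA


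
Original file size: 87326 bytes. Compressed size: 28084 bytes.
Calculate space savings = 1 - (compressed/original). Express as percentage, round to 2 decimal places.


ratio = compressed/original = 28084/87326 = 0.3216
savings = 1 - ratio = 1 - 0.3216 = 0.6784
as a percentage: 0.6784 * 100 = 67.84%

Space savings = 1 - 28084/87326 = 67.84%


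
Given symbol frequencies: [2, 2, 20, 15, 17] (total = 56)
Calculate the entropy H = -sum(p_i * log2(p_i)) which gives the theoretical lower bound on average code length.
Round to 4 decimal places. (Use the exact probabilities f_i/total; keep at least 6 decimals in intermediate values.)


Per-symbol terms -p_i * log2(p_i) with p_i = f_i/56:
  p = 2/56 = 0.035714: log2(p) = -4.807355, -p*log2(p) = 0.171691
  p = 2/56 = 0.035714: log2(p) = -4.807355, -p*log2(p) = 0.171691
  p = 20/56 = 0.357143: log2(p) = -1.485427, -p*log2(p) = 0.530510
  p = 15/56 = 0.267857: log2(p) = -1.900464, -p*log2(p) = 0.509053
  p = 17/56 = 0.303571: log2(p) = -1.719892, -p*log2(p) = 0.522110
H = 0.171691 + 0.171691 + 0.530510 + 0.509053 + 0.522110 = 1.905055

H = 1.9051 bits/symbol


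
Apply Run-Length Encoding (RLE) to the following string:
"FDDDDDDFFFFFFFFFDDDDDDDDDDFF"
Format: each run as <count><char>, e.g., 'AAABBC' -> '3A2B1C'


Scanning runs left to right:
  i=0: run of 'F' x 1 -> '1F'
  i=1: run of 'D' x 6 -> '6D'
  i=7: run of 'F' x 9 -> '9F'
  i=16: run of 'D' x 10 -> '10D'
  i=26: run of 'F' x 2 -> '2F'

RLE = 1F6D9F10D2F


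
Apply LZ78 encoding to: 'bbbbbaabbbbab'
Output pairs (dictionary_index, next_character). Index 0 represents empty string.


LZ78 encoding steps:
Dictionary: {0: ''}
Step 1: w='' (idx 0), next='b' -> output (0, 'b'), add 'b' as idx 1
Step 2: w='b' (idx 1), next='b' -> output (1, 'b'), add 'bb' as idx 2
Step 3: w='bb' (idx 2), next='a' -> output (2, 'a'), add 'bba' as idx 3
Step 4: w='' (idx 0), next='a' -> output (0, 'a'), add 'a' as idx 4
Step 5: w='bb' (idx 2), next='b' -> output (2, 'b'), add 'bbb' as idx 5
Step 6: w='b' (idx 1), next='a' -> output (1, 'a'), add 'ba' as idx 6
Step 7: w='b' (idx 1), end of input -> output (1, '')


Encoded: [(0, 'b'), (1, 'b'), (2, 'a'), (0, 'a'), (2, 'b'), (1, 'a'), (1, '')]


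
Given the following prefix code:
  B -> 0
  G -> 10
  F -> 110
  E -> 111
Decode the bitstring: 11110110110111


Decoding step by step:
Bits 111 -> E
Bits 10 -> G
Bits 110 -> F
Bits 110 -> F
Bits 111 -> E


Decoded message: EGFFE


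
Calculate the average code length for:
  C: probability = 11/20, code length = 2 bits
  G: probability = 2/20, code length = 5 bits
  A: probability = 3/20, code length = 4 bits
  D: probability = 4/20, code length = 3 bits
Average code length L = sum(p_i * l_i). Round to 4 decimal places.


Weighted contributions p_i * l_i:
  C: (11/20) * 2 = 22/20
  G: (2/20) * 5 = 10/20
  A: (3/20) * 4 = 12/20
  D: (4/20) * 3 = 12/20
Sum = (22 + 10 + 12 + 12)/20 = 56/20

L = 56/20 = 2.8000 bits/symbol


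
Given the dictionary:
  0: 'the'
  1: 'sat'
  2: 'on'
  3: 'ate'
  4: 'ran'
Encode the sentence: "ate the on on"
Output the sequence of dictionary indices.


Look up each word in the dictionary:
  'ate' -> 3
  'the' -> 0
  'on' -> 2
  'on' -> 2

Encoded: [3, 0, 2, 2]


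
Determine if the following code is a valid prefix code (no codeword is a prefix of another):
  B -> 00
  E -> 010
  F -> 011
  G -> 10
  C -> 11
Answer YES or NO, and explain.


Checking each pair (does one codeword prefix another?):
  B='00' vs E='010': no prefix
  B='00' vs F='011': no prefix
  B='00' vs G='10': no prefix
  B='00' vs C='11': no prefix
  E='010' vs B='00': no prefix
  E='010' vs F='011': no prefix
  E='010' vs G='10': no prefix
  E='010' vs C='11': no prefix
  F='011' vs B='00': no prefix
  F='011' vs E='010': no prefix
  F='011' vs G='10': no prefix
  F='011' vs C='11': no prefix
  G='10' vs B='00': no prefix
  G='10' vs E='010': no prefix
  G='10' vs F='011': no prefix
  G='10' vs C='11': no prefix
  C='11' vs B='00': no prefix
  C='11' vs E='010': no prefix
  C='11' vs F='011': no prefix
  C='11' vs G='10': no prefix
No violation found over all pairs.

YES -- this is a valid prefix code. No codeword is a prefix of any other codeword.
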